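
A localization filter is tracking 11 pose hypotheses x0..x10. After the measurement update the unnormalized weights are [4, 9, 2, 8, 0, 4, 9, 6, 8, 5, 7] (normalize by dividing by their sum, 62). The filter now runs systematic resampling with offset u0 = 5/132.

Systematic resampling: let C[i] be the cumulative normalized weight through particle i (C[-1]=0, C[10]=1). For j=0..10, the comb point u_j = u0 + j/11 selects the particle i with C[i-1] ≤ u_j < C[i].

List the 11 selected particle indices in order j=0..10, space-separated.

0 1 2 3 5 6 7 7 8 9 10

C = [2/31, 13/62, 15/62, 23/62, 23/62, 27/62, 18/31, 21/31, 25/31, 55/62, 1]
j=0: u_0=5/132 ∈ [0, 2/31) → index 0
j=1: u_1=17/132 ∈ [2/31, 13/62) → index 1
j=2: u_2=29/132 ∈ [13/62, 15/62) → index 2
j=3: u_3=41/132 ∈ [15/62, 23/62) → index 3
j=4: u_4=53/132 ∈ [23/62, 27/62) → index 5
j=5: u_5=65/132 ∈ [27/62, 18/31) → index 6
j=6: u_6=7/12 ∈ [18/31, 21/31) → index 7
j=7: u_7=89/132 ∈ [18/31, 21/31) → index 7
j=8: u_8=101/132 ∈ [21/31, 25/31) → index 8
j=9: u_9=113/132 ∈ [25/31, 55/62) → index 9
j=10: u_10=125/132 ∈ [55/62, 1) → index 10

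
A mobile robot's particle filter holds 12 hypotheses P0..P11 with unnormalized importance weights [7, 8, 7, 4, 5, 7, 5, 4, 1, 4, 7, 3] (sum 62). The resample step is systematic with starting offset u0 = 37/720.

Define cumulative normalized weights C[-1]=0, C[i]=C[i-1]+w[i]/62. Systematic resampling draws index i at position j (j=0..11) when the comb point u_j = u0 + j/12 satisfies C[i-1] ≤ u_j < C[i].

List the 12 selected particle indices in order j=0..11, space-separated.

0 1 1 2 3 4 5 6 7 9 10 11

C = [7/62, 15/62, 11/31, 13/31, 1/2, 19/31, 43/62, 47/62, 24/31, 26/31, 59/62, 1]
j=0: u_0=37/720 ∈ [0, 7/62) → index 0
j=1: u_1=97/720 ∈ [7/62, 15/62) → index 1
j=2: u_2=157/720 ∈ [7/62, 15/62) → index 1
j=3: u_3=217/720 ∈ [15/62, 11/31) → index 2
j=4: u_4=277/720 ∈ [11/31, 13/31) → index 3
j=5: u_5=337/720 ∈ [13/31, 1/2) → index 4
j=6: u_6=397/720 ∈ [1/2, 19/31) → index 5
j=7: u_7=457/720 ∈ [19/31, 43/62) → index 6
j=8: u_8=517/720 ∈ [43/62, 47/62) → index 7
j=9: u_9=577/720 ∈ [24/31, 26/31) → index 9
j=10: u_10=637/720 ∈ [26/31, 59/62) → index 10
j=11: u_11=697/720 ∈ [59/62, 1) → index 11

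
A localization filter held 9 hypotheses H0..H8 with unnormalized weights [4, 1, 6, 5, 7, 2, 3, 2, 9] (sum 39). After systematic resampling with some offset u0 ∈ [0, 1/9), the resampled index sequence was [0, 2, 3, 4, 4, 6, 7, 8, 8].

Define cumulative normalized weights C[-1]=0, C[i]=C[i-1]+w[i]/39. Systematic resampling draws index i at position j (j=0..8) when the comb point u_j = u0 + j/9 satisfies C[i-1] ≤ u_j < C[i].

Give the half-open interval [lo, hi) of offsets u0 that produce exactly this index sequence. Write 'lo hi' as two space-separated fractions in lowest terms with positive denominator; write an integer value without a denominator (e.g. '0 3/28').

10/117 4/39

C = [4/39, 5/39, 11/39, 16/39, 23/39, 25/39, 28/39, 10/13, 1]
j=0 picked index 0: u0 ∈ [0, 4/39)
j=1 picked index 2: u0 ∈ [2/117, 20/117)
j=2 picked index 3: u0 ∈ [7/117, 22/117)
j=3 picked index 4: u0 ∈ [1/13, 10/39)
j=4 picked index 4: u0 ∈ [-4/117, 17/117)
j=5 picked index 6: u0 ∈ [10/117, 19/117)
j=6 picked index 7: u0 ∈ [2/39, 4/39)
j=7 picked index 8: u0 ∈ [-1/117, 2/9)
j=8 picked index 8: u0 ∈ [-14/117, 1/9)
intersection: [10/117, 4/39)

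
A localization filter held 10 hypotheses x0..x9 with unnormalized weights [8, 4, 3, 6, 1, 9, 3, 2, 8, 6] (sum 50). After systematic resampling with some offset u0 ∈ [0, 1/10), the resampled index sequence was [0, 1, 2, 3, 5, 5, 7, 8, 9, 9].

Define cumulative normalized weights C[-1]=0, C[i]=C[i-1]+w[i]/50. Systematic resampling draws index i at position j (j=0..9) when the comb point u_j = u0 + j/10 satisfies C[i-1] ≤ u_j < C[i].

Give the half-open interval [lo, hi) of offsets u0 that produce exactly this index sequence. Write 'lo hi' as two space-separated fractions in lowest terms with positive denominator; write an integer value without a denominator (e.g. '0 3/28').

C = [4/25, 6/25, 3/10, 21/50, 11/25, 31/50, 17/25, 18/25, 22/25, 1]
j=0 picked index 0: u0 ∈ [0, 4/25)
j=1 picked index 1: u0 ∈ [3/50, 7/50)
j=2 picked index 2: u0 ∈ [1/25, 1/10)
j=3 picked index 3: u0 ∈ [0, 3/25)
j=4 picked index 5: u0 ∈ [1/25, 11/50)
j=5 picked index 5: u0 ∈ [-3/50, 3/25)
j=6 picked index 7: u0 ∈ [2/25, 3/25)
j=7 picked index 8: u0 ∈ [1/50, 9/50)
j=8 picked index 9: u0 ∈ [2/25, 1/5)
j=9 picked index 9: u0 ∈ [-1/50, 1/10)
intersection: [2/25, 1/10)

2/25 1/10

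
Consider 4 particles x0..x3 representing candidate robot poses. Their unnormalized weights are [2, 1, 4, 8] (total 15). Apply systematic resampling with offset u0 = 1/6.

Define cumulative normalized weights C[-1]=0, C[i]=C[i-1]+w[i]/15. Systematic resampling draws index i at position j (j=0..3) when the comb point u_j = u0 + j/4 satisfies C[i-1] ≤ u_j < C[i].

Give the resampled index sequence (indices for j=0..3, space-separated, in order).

C = [2/15, 1/5, 7/15, 1]
j=0: u_0=1/6 ∈ [2/15, 1/5) → index 1
j=1: u_1=5/12 ∈ [1/5, 7/15) → index 2
j=2: u_2=2/3 ∈ [7/15, 1) → index 3
j=3: u_3=11/12 ∈ [7/15, 1) → index 3

1 2 3 3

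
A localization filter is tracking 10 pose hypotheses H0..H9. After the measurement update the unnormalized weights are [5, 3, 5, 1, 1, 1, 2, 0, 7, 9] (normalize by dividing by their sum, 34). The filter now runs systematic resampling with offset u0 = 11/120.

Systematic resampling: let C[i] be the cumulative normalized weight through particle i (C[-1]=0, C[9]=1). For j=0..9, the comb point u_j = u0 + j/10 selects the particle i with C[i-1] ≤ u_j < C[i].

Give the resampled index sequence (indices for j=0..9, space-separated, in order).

0 1 2 3 6 8 8 9 9 9

C = [5/34, 4/17, 13/34, 7/17, 15/34, 8/17, 9/17, 9/17, 25/34, 1]
j=0: u_0=11/120 ∈ [0, 5/34) → index 0
j=1: u_1=23/120 ∈ [5/34, 4/17) → index 1
j=2: u_2=7/24 ∈ [4/17, 13/34) → index 2
j=3: u_3=47/120 ∈ [13/34, 7/17) → index 3
j=4: u_4=59/120 ∈ [8/17, 9/17) → index 6
j=5: u_5=71/120 ∈ [9/17, 25/34) → index 8
j=6: u_6=83/120 ∈ [9/17, 25/34) → index 8
j=7: u_7=19/24 ∈ [25/34, 1) → index 9
j=8: u_8=107/120 ∈ [25/34, 1) → index 9
j=9: u_9=119/120 ∈ [25/34, 1) → index 9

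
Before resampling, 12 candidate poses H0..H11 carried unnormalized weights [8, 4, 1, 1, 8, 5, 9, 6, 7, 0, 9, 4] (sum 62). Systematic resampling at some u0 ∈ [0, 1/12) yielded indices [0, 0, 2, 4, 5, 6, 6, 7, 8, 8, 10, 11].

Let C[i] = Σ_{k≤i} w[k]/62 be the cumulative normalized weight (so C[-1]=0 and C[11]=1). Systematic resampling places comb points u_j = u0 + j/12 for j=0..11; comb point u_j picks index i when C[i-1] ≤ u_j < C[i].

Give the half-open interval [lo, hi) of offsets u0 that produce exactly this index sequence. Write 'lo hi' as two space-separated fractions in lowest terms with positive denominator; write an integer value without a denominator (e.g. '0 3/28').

C = [4/31, 6/31, 13/62, 7/31, 11/31, 27/62, 18/31, 21/31, 49/62, 49/62, 29/31, 1]
j=0 picked index 0: u0 ∈ [0, 4/31)
j=1 picked index 0: u0 ∈ [-1/12, 17/372)
j=2 picked index 2: u0 ∈ [5/186, 4/93)
j=3 picked index 4: u0 ∈ [-3/124, 13/124)
j=4 picked index 5: u0 ∈ [2/93, 19/186)
j=5 picked index 6: u0 ∈ [7/372, 61/372)
j=6 picked index 6: u0 ∈ [-2/31, 5/62)
j=7 picked index 7: u0 ∈ [-1/372, 35/372)
j=8 picked index 8: u0 ∈ [1/93, 23/186)
j=9 picked index 8: u0 ∈ [-9/124, 5/124)
j=10 picked index 10: u0 ∈ [-4/93, 19/186)
j=11 picked index 11: u0 ∈ [7/372, 1/12)
intersection: [5/186, 5/124)

5/186 5/124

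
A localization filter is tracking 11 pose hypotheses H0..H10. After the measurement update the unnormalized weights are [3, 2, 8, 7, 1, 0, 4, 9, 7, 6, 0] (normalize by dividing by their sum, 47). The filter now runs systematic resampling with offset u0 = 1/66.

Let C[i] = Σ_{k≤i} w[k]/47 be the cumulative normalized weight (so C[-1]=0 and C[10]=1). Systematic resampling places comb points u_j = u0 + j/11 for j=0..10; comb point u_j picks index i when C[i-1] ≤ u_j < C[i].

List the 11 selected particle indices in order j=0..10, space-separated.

0 1 2 3 3 6 7 7 8 8 9

C = [3/47, 5/47, 13/47, 20/47, 21/47, 21/47, 25/47, 34/47, 41/47, 1, 1]
j=0: u_0=1/66 ∈ [0, 3/47) → index 0
j=1: u_1=7/66 ∈ [3/47, 5/47) → index 1
j=2: u_2=13/66 ∈ [5/47, 13/47) → index 2
j=3: u_3=19/66 ∈ [13/47, 20/47) → index 3
j=4: u_4=25/66 ∈ [13/47, 20/47) → index 3
j=5: u_5=31/66 ∈ [21/47, 25/47) → index 6
j=6: u_6=37/66 ∈ [25/47, 34/47) → index 7
j=7: u_7=43/66 ∈ [25/47, 34/47) → index 7
j=8: u_8=49/66 ∈ [34/47, 41/47) → index 8
j=9: u_9=5/6 ∈ [34/47, 41/47) → index 8
j=10: u_10=61/66 ∈ [41/47, 1) → index 9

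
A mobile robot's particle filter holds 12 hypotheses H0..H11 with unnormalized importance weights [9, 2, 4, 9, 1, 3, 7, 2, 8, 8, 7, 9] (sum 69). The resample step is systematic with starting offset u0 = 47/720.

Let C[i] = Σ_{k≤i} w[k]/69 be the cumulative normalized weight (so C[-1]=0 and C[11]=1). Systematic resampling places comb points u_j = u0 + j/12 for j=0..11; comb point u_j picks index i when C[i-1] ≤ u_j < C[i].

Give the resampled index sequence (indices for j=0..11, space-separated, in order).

0 1 3 3 5 6 8 8 9 10 11 11

C = [3/23, 11/69, 5/23, 8/23, 25/69, 28/69, 35/69, 37/69, 15/23, 53/69, 20/23, 1]
j=0: u_0=47/720 ∈ [0, 3/23) → index 0
j=1: u_1=107/720 ∈ [3/23, 11/69) → index 1
j=2: u_2=167/720 ∈ [5/23, 8/23) → index 3
j=3: u_3=227/720 ∈ [5/23, 8/23) → index 3
j=4: u_4=287/720 ∈ [25/69, 28/69) → index 5
j=5: u_5=347/720 ∈ [28/69, 35/69) → index 6
j=6: u_6=407/720 ∈ [37/69, 15/23) → index 8
j=7: u_7=467/720 ∈ [37/69, 15/23) → index 8
j=8: u_8=527/720 ∈ [15/23, 53/69) → index 9
j=9: u_9=587/720 ∈ [53/69, 20/23) → index 10
j=10: u_10=647/720 ∈ [20/23, 1) → index 11
j=11: u_11=707/720 ∈ [20/23, 1) → index 11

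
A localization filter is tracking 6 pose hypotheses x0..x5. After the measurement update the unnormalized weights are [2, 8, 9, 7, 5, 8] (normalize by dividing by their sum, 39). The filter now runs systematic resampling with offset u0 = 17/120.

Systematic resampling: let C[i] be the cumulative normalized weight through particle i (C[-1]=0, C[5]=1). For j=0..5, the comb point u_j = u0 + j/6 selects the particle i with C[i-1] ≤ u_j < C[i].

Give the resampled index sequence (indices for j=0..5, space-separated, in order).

C = [2/39, 10/39, 19/39, 2/3, 31/39, 1]
j=0: u_0=17/120 ∈ [2/39, 10/39) → index 1
j=1: u_1=37/120 ∈ [10/39, 19/39) → index 2
j=2: u_2=19/40 ∈ [10/39, 19/39) → index 2
j=3: u_3=77/120 ∈ [19/39, 2/3) → index 3
j=4: u_4=97/120 ∈ [31/39, 1) → index 5
j=5: u_5=39/40 ∈ [31/39, 1) → index 5

1 2 2 3 5 5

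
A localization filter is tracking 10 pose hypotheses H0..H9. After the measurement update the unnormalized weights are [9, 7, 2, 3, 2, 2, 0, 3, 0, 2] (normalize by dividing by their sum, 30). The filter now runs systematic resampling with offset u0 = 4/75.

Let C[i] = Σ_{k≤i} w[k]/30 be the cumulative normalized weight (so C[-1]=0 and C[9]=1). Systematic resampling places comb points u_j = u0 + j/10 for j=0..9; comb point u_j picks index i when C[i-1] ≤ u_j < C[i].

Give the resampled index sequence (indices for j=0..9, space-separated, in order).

0 0 0 1 1 2 3 4 7 9

C = [3/10, 8/15, 3/5, 7/10, 23/30, 5/6, 5/6, 14/15, 14/15, 1]
j=0: u_0=4/75 ∈ [0, 3/10) → index 0
j=1: u_1=23/150 ∈ [0, 3/10) → index 0
j=2: u_2=19/75 ∈ [0, 3/10) → index 0
j=3: u_3=53/150 ∈ [3/10, 8/15) → index 1
j=4: u_4=34/75 ∈ [3/10, 8/15) → index 1
j=5: u_5=83/150 ∈ [8/15, 3/5) → index 2
j=6: u_6=49/75 ∈ [3/5, 7/10) → index 3
j=7: u_7=113/150 ∈ [7/10, 23/30) → index 4
j=8: u_8=64/75 ∈ [5/6, 14/15) → index 7
j=9: u_9=143/150 ∈ [14/15, 1) → index 9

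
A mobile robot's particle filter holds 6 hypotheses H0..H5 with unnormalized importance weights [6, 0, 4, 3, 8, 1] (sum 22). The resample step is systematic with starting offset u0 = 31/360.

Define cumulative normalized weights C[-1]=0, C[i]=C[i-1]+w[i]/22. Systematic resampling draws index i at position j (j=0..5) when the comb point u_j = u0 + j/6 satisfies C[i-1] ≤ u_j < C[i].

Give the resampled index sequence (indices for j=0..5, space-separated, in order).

0 0 2 3 4 4

C = [3/11, 3/11, 5/11, 13/22, 21/22, 1]
j=0: u_0=31/360 ∈ [0, 3/11) → index 0
j=1: u_1=91/360 ∈ [0, 3/11) → index 0
j=2: u_2=151/360 ∈ [3/11, 5/11) → index 2
j=3: u_3=211/360 ∈ [5/11, 13/22) → index 3
j=4: u_4=271/360 ∈ [13/22, 21/22) → index 4
j=5: u_5=331/360 ∈ [13/22, 21/22) → index 4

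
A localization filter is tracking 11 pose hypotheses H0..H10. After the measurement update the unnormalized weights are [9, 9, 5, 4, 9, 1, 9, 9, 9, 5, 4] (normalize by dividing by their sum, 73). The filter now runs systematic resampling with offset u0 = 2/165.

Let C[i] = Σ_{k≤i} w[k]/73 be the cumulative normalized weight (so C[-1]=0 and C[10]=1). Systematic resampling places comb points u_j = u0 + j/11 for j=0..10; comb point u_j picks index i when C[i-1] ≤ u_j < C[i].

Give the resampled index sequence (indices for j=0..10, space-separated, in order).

C = [9/73, 18/73, 23/73, 27/73, 36/73, 37/73, 46/73, 55/73, 64/73, 69/73, 1]
j=0: u_0=2/165 ∈ [0, 9/73) → index 0
j=1: u_1=17/165 ∈ [0, 9/73) → index 0
j=2: u_2=32/165 ∈ [9/73, 18/73) → index 1
j=3: u_3=47/165 ∈ [18/73, 23/73) → index 2
j=4: u_4=62/165 ∈ [27/73, 36/73) → index 4
j=5: u_5=7/15 ∈ [27/73, 36/73) → index 4
j=6: u_6=92/165 ∈ [37/73, 46/73) → index 6
j=7: u_7=107/165 ∈ [46/73, 55/73) → index 7
j=8: u_8=122/165 ∈ [46/73, 55/73) → index 7
j=9: u_9=137/165 ∈ [55/73, 64/73) → index 8
j=10: u_10=152/165 ∈ [64/73, 69/73) → index 9

0 0 1 2 4 4 6 7 7 8 9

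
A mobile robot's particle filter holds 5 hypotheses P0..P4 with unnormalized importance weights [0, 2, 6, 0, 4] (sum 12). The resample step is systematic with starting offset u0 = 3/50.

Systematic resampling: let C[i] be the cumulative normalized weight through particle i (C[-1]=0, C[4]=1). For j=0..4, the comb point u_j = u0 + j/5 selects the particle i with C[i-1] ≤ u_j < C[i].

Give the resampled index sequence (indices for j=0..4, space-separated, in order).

1 2 2 2 4

C = [0, 1/6, 2/3, 2/3, 1]
j=0: u_0=3/50 ∈ [0, 1/6) → index 1
j=1: u_1=13/50 ∈ [1/6, 2/3) → index 2
j=2: u_2=23/50 ∈ [1/6, 2/3) → index 2
j=3: u_3=33/50 ∈ [1/6, 2/3) → index 2
j=4: u_4=43/50 ∈ [2/3, 1) → index 4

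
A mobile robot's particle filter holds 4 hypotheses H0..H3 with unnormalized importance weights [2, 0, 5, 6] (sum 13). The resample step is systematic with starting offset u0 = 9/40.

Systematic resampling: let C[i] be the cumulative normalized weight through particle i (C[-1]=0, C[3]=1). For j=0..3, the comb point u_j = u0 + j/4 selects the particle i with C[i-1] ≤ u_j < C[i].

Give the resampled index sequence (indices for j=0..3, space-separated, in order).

2 2 3 3

C = [2/13, 2/13, 7/13, 1]
j=0: u_0=9/40 ∈ [2/13, 7/13) → index 2
j=1: u_1=19/40 ∈ [2/13, 7/13) → index 2
j=2: u_2=29/40 ∈ [7/13, 1) → index 3
j=3: u_3=39/40 ∈ [7/13, 1) → index 3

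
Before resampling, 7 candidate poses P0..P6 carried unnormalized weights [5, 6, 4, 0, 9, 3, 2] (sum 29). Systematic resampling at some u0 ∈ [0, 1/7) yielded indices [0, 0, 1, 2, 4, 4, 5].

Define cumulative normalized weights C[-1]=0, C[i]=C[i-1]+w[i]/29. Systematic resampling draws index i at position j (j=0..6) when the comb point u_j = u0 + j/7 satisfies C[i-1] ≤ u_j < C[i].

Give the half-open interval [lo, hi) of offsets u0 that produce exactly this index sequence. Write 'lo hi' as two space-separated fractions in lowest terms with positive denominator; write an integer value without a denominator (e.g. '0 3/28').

C = [5/29, 11/29, 15/29, 15/29, 24/29, 27/29, 1]
j=0 picked index 0: u0 ∈ [0, 5/29)
j=1 picked index 0: u0 ∈ [-1/7, 6/203)
j=2 picked index 1: u0 ∈ [-23/203, 19/203)
j=3 picked index 2: u0 ∈ [-10/203, 18/203)
j=4 picked index 4: u0 ∈ [-11/203, 52/203)
j=5 picked index 4: u0 ∈ [-40/203, 23/203)
j=6 picked index 5: u0 ∈ [-6/203, 15/203)
intersection: [0, 6/203)

0 6/203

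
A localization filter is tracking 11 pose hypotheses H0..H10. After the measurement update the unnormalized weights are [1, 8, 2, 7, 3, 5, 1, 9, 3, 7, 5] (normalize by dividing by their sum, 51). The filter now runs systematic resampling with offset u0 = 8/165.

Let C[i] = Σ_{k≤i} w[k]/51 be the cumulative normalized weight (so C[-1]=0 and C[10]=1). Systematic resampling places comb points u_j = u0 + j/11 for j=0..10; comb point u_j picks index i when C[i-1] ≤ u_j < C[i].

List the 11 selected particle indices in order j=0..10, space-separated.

C = [1/51, 3/17, 11/51, 6/17, 7/17, 26/51, 9/17, 12/17, 13/17, 46/51, 1]
j=0: u_0=8/165 ∈ [1/51, 3/17) → index 1
j=1: u_1=23/165 ∈ [1/51, 3/17) → index 1
j=2: u_2=38/165 ∈ [11/51, 6/17) → index 3
j=3: u_3=53/165 ∈ [11/51, 6/17) → index 3
j=4: u_4=68/165 ∈ [7/17, 26/51) → index 5
j=5: u_5=83/165 ∈ [7/17, 26/51) → index 5
j=6: u_6=98/165 ∈ [9/17, 12/17) → index 7
j=7: u_7=113/165 ∈ [9/17, 12/17) → index 7
j=8: u_8=128/165 ∈ [13/17, 46/51) → index 9
j=9: u_9=13/15 ∈ [13/17, 46/51) → index 9
j=10: u_10=158/165 ∈ [46/51, 1) → index 10

1 1 3 3 5 5 7 7 9 9 10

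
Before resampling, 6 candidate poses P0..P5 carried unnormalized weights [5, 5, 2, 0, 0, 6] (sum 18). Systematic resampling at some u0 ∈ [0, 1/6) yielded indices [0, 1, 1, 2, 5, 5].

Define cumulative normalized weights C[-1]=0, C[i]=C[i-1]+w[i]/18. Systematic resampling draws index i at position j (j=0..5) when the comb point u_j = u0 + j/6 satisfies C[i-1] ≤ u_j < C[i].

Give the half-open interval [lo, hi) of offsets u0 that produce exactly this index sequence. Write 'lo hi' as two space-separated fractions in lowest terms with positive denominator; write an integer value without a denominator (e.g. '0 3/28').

1/9 1/6

C = [5/18, 5/9, 2/3, 2/3, 2/3, 1]
j=0 picked index 0: u0 ∈ [0, 5/18)
j=1 picked index 1: u0 ∈ [1/9, 7/18)
j=2 picked index 1: u0 ∈ [-1/18, 2/9)
j=3 picked index 2: u0 ∈ [1/18, 1/6)
j=4 picked index 5: u0 ∈ [0, 1/3)
j=5 picked index 5: u0 ∈ [-1/6, 1/6)
intersection: [1/9, 1/6)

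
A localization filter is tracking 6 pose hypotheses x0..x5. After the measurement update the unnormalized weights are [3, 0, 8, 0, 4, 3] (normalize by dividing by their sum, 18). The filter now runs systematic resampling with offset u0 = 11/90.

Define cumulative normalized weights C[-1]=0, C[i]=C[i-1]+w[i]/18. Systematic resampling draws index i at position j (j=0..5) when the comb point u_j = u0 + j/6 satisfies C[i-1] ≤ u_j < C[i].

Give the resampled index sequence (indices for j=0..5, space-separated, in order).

0 2 2 4 4 5

C = [1/6, 1/6, 11/18, 11/18, 5/6, 1]
j=0: u_0=11/90 ∈ [0, 1/6) → index 0
j=1: u_1=13/45 ∈ [1/6, 11/18) → index 2
j=2: u_2=41/90 ∈ [1/6, 11/18) → index 2
j=3: u_3=28/45 ∈ [11/18, 5/6) → index 4
j=4: u_4=71/90 ∈ [11/18, 5/6) → index 4
j=5: u_5=43/45 ∈ [5/6, 1) → index 5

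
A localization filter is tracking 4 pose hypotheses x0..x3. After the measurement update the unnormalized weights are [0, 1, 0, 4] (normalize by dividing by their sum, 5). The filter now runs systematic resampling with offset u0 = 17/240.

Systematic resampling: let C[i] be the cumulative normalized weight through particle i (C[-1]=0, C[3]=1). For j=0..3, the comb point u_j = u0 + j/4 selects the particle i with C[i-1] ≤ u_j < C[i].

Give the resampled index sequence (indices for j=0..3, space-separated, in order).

C = [0, 1/5, 1/5, 1]
j=0: u_0=17/240 ∈ [0, 1/5) → index 1
j=1: u_1=77/240 ∈ [1/5, 1) → index 3
j=2: u_2=137/240 ∈ [1/5, 1) → index 3
j=3: u_3=197/240 ∈ [1/5, 1) → index 3

1 3 3 3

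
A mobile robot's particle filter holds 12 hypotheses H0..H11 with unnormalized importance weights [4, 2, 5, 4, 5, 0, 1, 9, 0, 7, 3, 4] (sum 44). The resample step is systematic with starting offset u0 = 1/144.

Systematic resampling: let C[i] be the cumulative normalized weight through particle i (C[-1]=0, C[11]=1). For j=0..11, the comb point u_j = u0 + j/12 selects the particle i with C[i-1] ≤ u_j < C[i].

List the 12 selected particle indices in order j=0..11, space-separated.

C = [1/11, 3/22, 1/4, 15/44, 5/11, 5/11, 21/44, 15/22, 15/22, 37/44, 10/11, 1]
j=0: u_0=1/144 ∈ [0, 1/11) → index 0
j=1: u_1=13/144 ∈ [0, 1/11) → index 0
j=2: u_2=25/144 ∈ [3/22, 1/4) → index 2
j=3: u_3=37/144 ∈ [1/4, 15/44) → index 3
j=4: u_4=49/144 ∈ [1/4, 15/44) → index 3
j=5: u_5=61/144 ∈ [15/44, 5/11) → index 4
j=6: u_6=73/144 ∈ [21/44, 15/22) → index 7
j=7: u_7=85/144 ∈ [21/44, 15/22) → index 7
j=8: u_8=97/144 ∈ [21/44, 15/22) → index 7
j=9: u_9=109/144 ∈ [15/22, 37/44) → index 9
j=10: u_10=121/144 ∈ [15/22, 37/44) → index 9
j=11: u_11=133/144 ∈ [10/11, 1) → index 11

0 0 2 3 3 4 7 7 7 9 9 11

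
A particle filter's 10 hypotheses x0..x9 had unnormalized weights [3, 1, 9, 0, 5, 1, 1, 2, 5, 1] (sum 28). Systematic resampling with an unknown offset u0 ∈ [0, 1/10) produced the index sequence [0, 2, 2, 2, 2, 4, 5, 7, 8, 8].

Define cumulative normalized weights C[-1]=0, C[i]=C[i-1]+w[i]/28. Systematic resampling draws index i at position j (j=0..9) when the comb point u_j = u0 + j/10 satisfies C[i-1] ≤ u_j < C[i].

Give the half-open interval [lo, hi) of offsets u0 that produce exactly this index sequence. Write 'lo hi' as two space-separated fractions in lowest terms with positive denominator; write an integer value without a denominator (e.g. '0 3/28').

3/70 9/140

C = [3/28, 1/7, 13/28, 13/28, 9/14, 19/28, 5/7, 11/14, 27/28, 1]
j=0 picked index 0: u0 ∈ [0, 3/28)
j=1 picked index 2: u0 ∈ [3/70, 51/140)
j=2 picked index 2: u0 ∈ [-2/35, 37/140)
j=3 picked index 2: u0 ∈ [-11/70, 23/140)
j=4 picked index 2: u0 ∈ [-9/35, 9/140)
j=5 picked index 4: u0 ∈ [-1/28, 1/7)
j=6 picked index 5: u0 ∈ [3/70, 11/140)
j=7 picked index 7: u0 ∈ [1/70, 3/35)
j=8 picked index 8: u0 ∈ [-1/70, 23/140)
j=9 picked index 8: u0 ∈ [-4/35, 9/140)
intersection: [3/70, 9/140)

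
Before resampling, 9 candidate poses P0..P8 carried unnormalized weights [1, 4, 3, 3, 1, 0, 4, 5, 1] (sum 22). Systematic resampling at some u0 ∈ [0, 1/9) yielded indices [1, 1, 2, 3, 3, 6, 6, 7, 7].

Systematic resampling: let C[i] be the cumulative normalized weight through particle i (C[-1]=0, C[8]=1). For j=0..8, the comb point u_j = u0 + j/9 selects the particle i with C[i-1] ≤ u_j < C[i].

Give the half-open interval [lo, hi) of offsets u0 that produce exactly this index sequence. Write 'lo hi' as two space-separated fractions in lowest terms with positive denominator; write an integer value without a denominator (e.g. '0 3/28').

1/22 1/18

C = [1/22, 5/22, 4/11, 1/2, 6/11, 6/11, 8/11, 21/22, 1]
j=0 picked index 1: u0 ∈ [1/22, 5/22)
j=1 picked index 1: u0 ∈ [-13/198, 23/198)
j=2 picked index 2: u0 ∈ [1/198, 14/99)
j=3 picked index 3: u0 ∈ [1/33, 1/6)
j=4 picked index 3: u0 ∈ [-8/99, 1/18)
j=5 picked index 6: u0 ∈ [-1/99, 17/99)
j=6 picked index 6: u0 ∈ [-4/33, 2/33)
j=7 picked index 7: u0 ∈ [-5/99, 35/198)
j=8 picked index 7: u0 ∈ [-16/99, 13/198)
intersection: [1/22, 1/18)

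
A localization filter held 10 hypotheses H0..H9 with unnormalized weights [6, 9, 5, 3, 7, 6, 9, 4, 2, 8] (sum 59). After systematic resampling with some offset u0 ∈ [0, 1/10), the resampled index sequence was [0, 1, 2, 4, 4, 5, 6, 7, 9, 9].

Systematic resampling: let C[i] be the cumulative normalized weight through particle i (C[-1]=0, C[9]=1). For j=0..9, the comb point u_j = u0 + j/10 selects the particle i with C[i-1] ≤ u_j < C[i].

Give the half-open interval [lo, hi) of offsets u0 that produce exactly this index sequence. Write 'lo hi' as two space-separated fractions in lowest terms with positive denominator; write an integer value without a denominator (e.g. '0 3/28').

53/590 1/10

C = [6/59, 15/59, 20/59, 23/59, 30/59, 36/59, 45/59, 49/59, 51/59, 1]
j=0 picked index 0: u0 ∈ [0, 6/59)
j=1 picked index 1: u0 ∈ [1/590, 91/590)
j=2 picked index 2: u0 ∈ [16/295, 41/295)
j=3 picked index 4: u0 ∈ [53/590, 123/590)
j=4 picked index 4: u0 ∈ [-3/295, 32/295)
j=5 picked index 5: u0 ∈ [1/118, 13/118)
j=6 picked index 6: u0 ∈ [3/295, 48/295)
j=7 picked index 7: u0 ∈ [37/590, 77/590)
j=8 picked index 9: u0 ∈ [19/295, 1/5)
j=9 picked index 9: u0 ∈ [-21/590, 1/10)
intersection: [53/590, 1/10)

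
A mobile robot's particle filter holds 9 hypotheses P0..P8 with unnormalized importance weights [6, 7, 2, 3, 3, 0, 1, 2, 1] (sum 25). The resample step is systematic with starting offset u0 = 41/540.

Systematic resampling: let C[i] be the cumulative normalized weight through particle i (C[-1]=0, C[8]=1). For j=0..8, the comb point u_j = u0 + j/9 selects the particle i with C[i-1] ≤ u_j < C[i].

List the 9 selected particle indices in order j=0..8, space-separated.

C = [6/25, 13/25, 3/5, 18/25, 21/25, 21/25, 22/25, 24/25, 1]
j=0: u_0=41/540 ∈ [0, 6/25) → index 0
j=1: u_1=101/540 ∈ [0, 6/25) → index 0
j=2: u_2=161/540 ∈ [6/25, 13/25) → index 1
j=3: u_3=221/540 ∈ [6/25, 13/25) → index 1
j=4: u_4=281/540 ∈ [13/25, 3/5) → index 2
j=5: u_5=341/540 ∈ [3/5, 18/25) → index 3
j=6: u_6=401/540 ∈ [18/25, 21/25) → index 4
j=7: u_7=461/540 ∈ [21/25, 22/25) → index 6
j=8: u_8=521/540 ∈ [24/25, 1) → index 8

0 0 1 1 2 3 4 6 8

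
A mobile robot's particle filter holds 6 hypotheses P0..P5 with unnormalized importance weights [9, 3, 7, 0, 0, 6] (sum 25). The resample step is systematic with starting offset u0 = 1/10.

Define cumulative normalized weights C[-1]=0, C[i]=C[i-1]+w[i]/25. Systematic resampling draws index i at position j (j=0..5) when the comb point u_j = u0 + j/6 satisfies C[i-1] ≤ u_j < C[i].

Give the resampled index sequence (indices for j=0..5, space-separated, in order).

C = [9/25, 12/25, 19/25, 19/25, 19/25, 1]
j=0: u_0=1/10 ∈ [0, 9/25) → index 0
j=1: u_1=4/15 ∈ [0, 9/25) → index 0
j=2: u_2=13/30 ∈ [9/25, 12/25) → index 1
j=3: u_3=3/5 ∈ [12/25, 19/25) → index 2
j=4: u_4=23/30 ∈ [19/25, 1) → index 5
j=5: u_5=14/15 ∈ [19/25, 1) → index 5

0 0 1 2 5 5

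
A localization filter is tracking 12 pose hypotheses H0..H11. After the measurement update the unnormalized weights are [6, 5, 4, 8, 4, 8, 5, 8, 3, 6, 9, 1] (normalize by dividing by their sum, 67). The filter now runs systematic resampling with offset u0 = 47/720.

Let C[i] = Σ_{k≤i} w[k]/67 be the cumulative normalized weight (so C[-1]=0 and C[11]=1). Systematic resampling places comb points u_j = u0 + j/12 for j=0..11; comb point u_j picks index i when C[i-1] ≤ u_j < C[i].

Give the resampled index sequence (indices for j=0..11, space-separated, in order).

C = [6/67, 11/67, 15/67, 23/67, 27/67, 35/67, 40/67, 48/67, 51/67, 57/67, 66/67, 1]
j=0: u_0=47/720 ∈ [0, 6/67) → index 0
j=1: u_1=107/720 ∈ [6/67, 11/67) → index 1
j=2: u_2=167/720 ∈ [15/67, 23/67) → index 3
j=3: u_3=227/720 ∈ [15/67, 23/67) → index 3
j=4: u_4=287/720 ∈ [23/67, 27/67) → index 4
j=5: u_5=347/720 ∈ [27/67, 35/67) → index 5
j=6: u_6=407/720 ∈ [35/67, 40/67) → index 6
j=7: u_7=467/720 ∈ [40/67, 48/67) → index 7
j=8: u_8=527/720 ∈ [48/67, 51/67) → index 8
j=9: u_9=587/720 ∈ [51/67, 57/67) → index 9
j=10: u_10=647/720 ∈ [57/67, 66/67) → index 10
j=11: u_11=707/720 ∈ [57/67, 66/67) → index 10

0 1 3 3 4 5 6 7 8 9 10 10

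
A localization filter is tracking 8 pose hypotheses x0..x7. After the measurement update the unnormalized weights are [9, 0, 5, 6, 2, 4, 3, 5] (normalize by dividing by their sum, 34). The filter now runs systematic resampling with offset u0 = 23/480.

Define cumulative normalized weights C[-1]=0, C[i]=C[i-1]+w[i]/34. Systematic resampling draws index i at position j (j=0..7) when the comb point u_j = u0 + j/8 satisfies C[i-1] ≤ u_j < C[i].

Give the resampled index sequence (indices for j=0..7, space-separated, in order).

0 0 2 3 3 5 6 7

C = [9/34, 9/34, 7/17, 10/17, 11/17, 13/17, 29/34, 1]
j=0: u_0=23/480 ∈ [0, 9/34) → index 0
j=1: u_1=83/480 ∈ [0, 9/34) → index 0
j=2: u_2=143/480 ∈ [9/34, 7/17) → index 2
j=3: u_3=203/480 ∈ [7/17, 10/17) → index 3
j=4: u_4=263/480 ∈ [7/17, 10/17) → index 3
j=5: u_5=323/480 ∈ [11/17, 13/17) → index 5
j=6: u_6=383/480 ∈ [13/17, 29/34) → index 6
j=7: u_7=443/480 ∈ [29/34, 1) → index 7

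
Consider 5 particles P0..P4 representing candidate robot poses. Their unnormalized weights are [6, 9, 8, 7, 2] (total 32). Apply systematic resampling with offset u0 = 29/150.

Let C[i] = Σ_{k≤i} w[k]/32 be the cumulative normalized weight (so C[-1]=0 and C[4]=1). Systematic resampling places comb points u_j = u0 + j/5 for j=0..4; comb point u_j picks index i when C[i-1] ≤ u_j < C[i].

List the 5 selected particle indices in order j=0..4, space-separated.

C = [3/16, 15/32, 23/32, 15/16, 1]
j=0: u_0=29/150 ∈ [3/16, 15/32) → index 1
j=1: u_1=59/150 ∈ [3/16, 15/32) → index 1
j=2: u_2=89/150 ∈ [15/32, 23/32) → index 2
j=3: u_3=119/150 ∈ [23/32, 15/16) → index 3
j=4: u_4=149/150 ∈ [15/16, 1) → index 4

1 1 2 3 4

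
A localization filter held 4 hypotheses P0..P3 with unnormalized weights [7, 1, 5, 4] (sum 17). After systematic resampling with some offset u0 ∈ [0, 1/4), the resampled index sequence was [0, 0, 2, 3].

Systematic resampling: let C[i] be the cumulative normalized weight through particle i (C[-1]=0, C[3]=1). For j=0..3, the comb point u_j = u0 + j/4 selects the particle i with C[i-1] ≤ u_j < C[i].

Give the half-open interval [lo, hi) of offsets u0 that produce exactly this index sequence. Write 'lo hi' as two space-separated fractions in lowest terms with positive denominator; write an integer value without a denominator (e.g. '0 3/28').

C = [7/17, 8/17, 13/17, 1]
j=0 picked index 0: u0 ∈ [0, 7/17)
j=1 picked index 0: u0 ∈ [-1/4, 11/68)
j=2 picked index 2: u0 ∈ [-1/34, 9/34)
j=3 picked index 3: u0 ∈ [1/68, 1/4)
intersection: [1/68, 11/68)

1/68 11/68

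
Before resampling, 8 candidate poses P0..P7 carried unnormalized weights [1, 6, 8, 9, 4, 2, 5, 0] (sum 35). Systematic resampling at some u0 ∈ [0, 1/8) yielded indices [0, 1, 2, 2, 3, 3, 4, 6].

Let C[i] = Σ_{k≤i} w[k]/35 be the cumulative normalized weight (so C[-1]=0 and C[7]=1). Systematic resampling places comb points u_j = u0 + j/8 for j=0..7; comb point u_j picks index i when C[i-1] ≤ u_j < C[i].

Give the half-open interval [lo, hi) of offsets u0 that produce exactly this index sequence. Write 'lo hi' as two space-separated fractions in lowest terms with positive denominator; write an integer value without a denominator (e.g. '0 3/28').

0 1/35

C = [1/35, 1/5, 3/7, 24/35, 4/5, 6/7, 1, 1]
j=0 picked index 0: u0 ∈ [0, 1/35)
j=1 picked index 1: u0 ∈ [-27/280, 3/40)
j=2 picked index 2: u0 ∈ [-1/20, 5/28)
j=3 picked index 2: u0 ∈ [-7/40, 3/56)
j=4 picked index 3: u0 ∈ [-1/14, 13/70)
j=5 picked index 3: u0 ∈ [-11/56, 17/280)
j=6 picked index 4: u0 ∈ [-9/140, 1/20)
j=7 picked index 6: u0 ∈ [-1/56, 1/8)
intersection: [0, 1/35)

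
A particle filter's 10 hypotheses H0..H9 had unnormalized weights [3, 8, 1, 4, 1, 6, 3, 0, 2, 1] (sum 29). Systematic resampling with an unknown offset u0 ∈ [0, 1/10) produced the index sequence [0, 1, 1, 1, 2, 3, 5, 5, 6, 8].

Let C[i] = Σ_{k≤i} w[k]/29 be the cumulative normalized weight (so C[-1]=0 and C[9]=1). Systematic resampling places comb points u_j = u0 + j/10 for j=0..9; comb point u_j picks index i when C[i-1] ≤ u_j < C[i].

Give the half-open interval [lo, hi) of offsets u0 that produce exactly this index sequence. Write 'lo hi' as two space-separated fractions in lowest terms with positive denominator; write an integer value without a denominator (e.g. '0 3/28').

C = [3/29, 11/29, 12/29, 16/29, 17/29, 23/29, 26/29, 26/29, 28/29, 1]
j=0 picked index 0: u0 ∈ [0, 3/29)
j=1 picked index 1: u0 ∈ [1/290, 81/290)
j=2 picked index 1: u0 ∈ [-14/145, 26/145)
j=3 picked index 1: u0 ∈ [-57/290, 23/290)
j=4 picked index 2: u0 ∈ [-3/145, 2/145)
j=5 picked index 3: u0 ∈ [-5/58, 3/58)
j=6 picked index 5: u0 ∈ [-2/145, 28/145)
j=7 picked index 5: u0 ∈ [-33/290, 27/290)
j=8 picked index 6: u0 ∈ [-1/145, 14/145)
j=9 picked index 8: u0 ∈ [-1/290, 19/290)
intersection: [1/290, 2/145)

1/290 2/145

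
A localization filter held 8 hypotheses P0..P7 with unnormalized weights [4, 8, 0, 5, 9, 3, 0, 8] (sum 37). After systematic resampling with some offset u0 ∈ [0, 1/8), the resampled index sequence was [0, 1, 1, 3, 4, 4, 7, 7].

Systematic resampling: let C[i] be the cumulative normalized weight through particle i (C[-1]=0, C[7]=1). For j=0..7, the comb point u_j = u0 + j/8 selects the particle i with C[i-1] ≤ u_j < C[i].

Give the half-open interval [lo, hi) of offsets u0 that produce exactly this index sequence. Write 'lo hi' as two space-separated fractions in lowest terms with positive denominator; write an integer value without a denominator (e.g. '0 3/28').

5/148 11/148

C = [4/37, 12/37, 12/37, 17/37, 26/37, 29/37, 29/37, 1]
j=0 picked index 0: u0 ∈ [0, 4/37)
j=1 picked index 1: u0 ∈ [-5/296, 59/296)
j=2 picked index 1: u0 ∈ [-21/148, 11/148)
j=3 picked index 3: u0 ∈ [-15/296, 25/296)
j=4 picked index 4: u0 ∈ [-3/74, 15/74)
j=5 picked index 4: u0 ∈ [-49/296, 23/296)
j=6 picked index 7: u0 ∈ [5/148, 1/4)
j=7 picked index 7: u0 ∈ [-27/296, 1/8)
intersection: [5/148, 11/148)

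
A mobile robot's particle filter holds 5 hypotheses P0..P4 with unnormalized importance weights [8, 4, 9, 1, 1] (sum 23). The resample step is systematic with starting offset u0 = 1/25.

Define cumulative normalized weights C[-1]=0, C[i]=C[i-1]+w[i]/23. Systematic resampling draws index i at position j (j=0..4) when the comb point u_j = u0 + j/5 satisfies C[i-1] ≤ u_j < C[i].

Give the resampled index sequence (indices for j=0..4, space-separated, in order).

0 0 1 2 2

C = [8/23, 12/23, 21/23, 22/23, 1]
j=0: u_0=1/25 ∈ [0, 8/23) → index 0
j=1: u_1=6/25 ∈ [0, 8/23) → index 0
j=2: u_2=11/25 ∈ [8/23, 12/23) → index 1
j=3: u_3=16/25 ∈ [12/23, 21/23) → index 2
j=4: u_4=21/25 ∈ [12/23, 21/23) → index 2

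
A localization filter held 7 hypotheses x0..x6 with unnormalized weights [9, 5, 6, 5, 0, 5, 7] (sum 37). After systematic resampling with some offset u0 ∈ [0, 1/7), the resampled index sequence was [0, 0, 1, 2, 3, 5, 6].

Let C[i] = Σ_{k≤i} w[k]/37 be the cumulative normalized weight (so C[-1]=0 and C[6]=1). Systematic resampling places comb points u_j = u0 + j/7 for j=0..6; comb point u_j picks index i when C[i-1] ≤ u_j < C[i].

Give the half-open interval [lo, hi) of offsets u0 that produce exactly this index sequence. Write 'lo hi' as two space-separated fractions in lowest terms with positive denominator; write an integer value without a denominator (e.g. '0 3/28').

C = [9/37, 14/37, 20/37, 25/37, 25/37, 30/37, 1]
j=0 picked index 0: u0 ∈ [0, 9/37)
j=1 picked index 0: u0 ∈ [-1/7, 26/259)
j=2 picked index 1: u0 ∈ [-11/259, 24/259)
j=3 picked index 2: u0 ∈ [-13/259, 29/259)
j=4 picked index 3: u0 ∈ [-8/259, 27/259)
j=5 picked index 5: u0 ∈ [-10/259, 25/259)
j=6 picked index 6: u0 ∈ [-12/259, 1/7)
intersection: [0, 24/259)

0 24/259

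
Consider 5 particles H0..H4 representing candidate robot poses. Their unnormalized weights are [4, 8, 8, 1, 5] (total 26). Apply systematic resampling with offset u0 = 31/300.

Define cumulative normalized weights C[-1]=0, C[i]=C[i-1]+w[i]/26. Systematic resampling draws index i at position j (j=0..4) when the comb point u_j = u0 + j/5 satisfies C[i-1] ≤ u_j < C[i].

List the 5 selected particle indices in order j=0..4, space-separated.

0 1 2 2 4

C = [2/13, 6/13, 10/13, 21/26, 1]
j=0: u_0=31/300 ∈ [0, 2/13) → index 0
j=1: u_1=91/300 ∈ [2/13, 6/13) → index 1
j=2: u_2=151/300 ∈ [6/13, 10/13) → index 2
j=3: u_3=211/300 ∈ [6/13, 10/13) → index 2
j=4: u_4=271/300 ∈ [21/26, 1) → index 4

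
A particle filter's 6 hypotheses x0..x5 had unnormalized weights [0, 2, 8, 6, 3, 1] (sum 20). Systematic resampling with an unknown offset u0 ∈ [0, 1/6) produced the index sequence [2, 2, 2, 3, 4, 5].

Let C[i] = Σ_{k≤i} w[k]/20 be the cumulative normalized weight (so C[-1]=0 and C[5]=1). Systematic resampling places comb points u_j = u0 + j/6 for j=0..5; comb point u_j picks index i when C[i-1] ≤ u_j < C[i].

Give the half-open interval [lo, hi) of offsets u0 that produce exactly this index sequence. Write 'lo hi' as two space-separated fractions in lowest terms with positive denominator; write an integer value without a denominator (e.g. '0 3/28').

C = [0, 1/10, 1/2, 4/5, 19/20, 1]
j=0 picked index 2: u0 ∈ [1/10, 1/2)
j=1 picked index 2: u0 ∈ [-1/15, 1/3)
j=2 picked index 2: u0 ∈ [-7/30, 1/6)
j=3 picked index 3: u0 ∈ [0, 3/10)
j=4 picked index 4: u0 ∈ [2/15, 17/60)
j=5 picked index 5: u0 ∈ [7/60, 1/6)
intersection: [2/15, 1/6)

2/15 1/6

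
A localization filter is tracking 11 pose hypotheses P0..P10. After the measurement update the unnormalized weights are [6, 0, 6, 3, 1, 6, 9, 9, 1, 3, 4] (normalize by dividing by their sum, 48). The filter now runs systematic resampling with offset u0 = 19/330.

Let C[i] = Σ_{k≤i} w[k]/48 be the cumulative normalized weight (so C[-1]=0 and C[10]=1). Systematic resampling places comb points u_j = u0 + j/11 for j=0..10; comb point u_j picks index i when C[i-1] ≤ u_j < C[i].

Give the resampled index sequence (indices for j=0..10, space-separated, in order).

0 2 2 4 5 6 6 7 7 9 10

C = [1/8, 1/8, 1/4, 5/16, 1/3, 11/24, 31/48, 5/6, 41/48, 11/12, 1]
j=0: u_0=19/330 ∈ [0, 1/8) → index 0
j=1: u_1=49/330 ∈ [1/8, 1/4) → index 2
j=2: u_2=79/330 ∈ [1/8, 1/4) → index 2
j=3: u_3=109/330 ∈ [5/16, 1/3) → index 4
j=4: u_4=139/330 ∈ [1/3, 11/24) → index 5
j=5: u_5=169/330 ∈ [11/24, 31/48) → index 6
j=6: u_6=199/330 ∈ [11/24, 31/48) → index 6
j=7: u_7=229/330 ∈ [31/48, 5/6) → index 7
j=8: u_8=259/330 ∈ [31/48, 5/6) → index 7
j=9: u_9=289/330 ∈ [41/48, 11/12) → index 9
j=10: u_10=29/30 ∈ [11/12, 1) → index 10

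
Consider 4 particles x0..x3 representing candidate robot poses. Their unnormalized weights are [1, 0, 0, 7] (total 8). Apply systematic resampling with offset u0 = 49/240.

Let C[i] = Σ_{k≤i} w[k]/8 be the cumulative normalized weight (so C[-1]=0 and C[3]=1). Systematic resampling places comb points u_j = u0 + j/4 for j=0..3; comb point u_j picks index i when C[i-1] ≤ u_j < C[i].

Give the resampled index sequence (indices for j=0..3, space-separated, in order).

3 3 3 3

C = [1/8, 1/8, 1/8, 1]
j=0: u_0=49/240 ∈ [1/8, 1) → index 3
j=1: u_1=109/240 ∈ [1/8, 1) → index 3
j=2: u_2=169/240 ∈ [1/8, 1) → index 3
j=3: u_3=229/240 ∈ [1/8, 1) → index 3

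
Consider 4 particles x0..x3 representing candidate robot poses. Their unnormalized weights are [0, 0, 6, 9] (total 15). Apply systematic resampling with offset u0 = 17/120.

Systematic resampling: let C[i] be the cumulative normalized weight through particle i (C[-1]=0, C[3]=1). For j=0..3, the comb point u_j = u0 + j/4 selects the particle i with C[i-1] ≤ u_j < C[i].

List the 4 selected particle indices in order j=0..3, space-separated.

2 2 3 3

C = [0, 0, 2/5, 1]
j=0: u_0=17/120 ∈ [0, 2/5) → index 2
j=1: u_1=47/120 ∈ [0, 2/5) → index 2
j=2: u_2=77/120 ∈ [2/5, 1) → index 3
j=3: u_3=107/120 ∈ [2/5, 1) → index 3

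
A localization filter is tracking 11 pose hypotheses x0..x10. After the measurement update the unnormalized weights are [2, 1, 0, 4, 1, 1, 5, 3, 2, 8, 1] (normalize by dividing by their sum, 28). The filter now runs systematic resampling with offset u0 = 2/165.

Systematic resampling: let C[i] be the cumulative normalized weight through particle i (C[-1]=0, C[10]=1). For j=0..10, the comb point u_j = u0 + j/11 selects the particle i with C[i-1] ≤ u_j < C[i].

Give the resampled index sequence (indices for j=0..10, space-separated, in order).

C = [1/14, 3/28, 3/28, 1/4, 2/7, 9/28, 1/2, 17/28, 19/28, 27/28, 1]
j=0: u_0=2/165 ∈ [0, 1/14) → index 0
j=1: u_1=17/165 ∈ [1/14, 3/28) → index 1
j=2: u_2=32/165 ∈ [3/28, 1/4) → index 3
j=3: u_3=47/165 ∈ [1/4, 2/7) → index 4
j=4: u_4=62/165 ∈ [9/28, 1/2) → index 6
j=5: u_5=7/15 ∈ [9/28, 1/2) → index 6
j=6: u_6=92/165 ∈ [1/2, 17/28) → index 7
j=7: u_7=107/165 ∈ [17/28, 19/28) → index 8
j=8: u_8=122/165 ∈ [19/28, 27/28) → index 9
j=9: u_9=137/165 ∈ [19/28, 27/28) → index 9
j=10: u_10=152/165 ∈ [19/28, 27/28) → index 9

0 1 3 4 6 6 7 8 9 9 9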